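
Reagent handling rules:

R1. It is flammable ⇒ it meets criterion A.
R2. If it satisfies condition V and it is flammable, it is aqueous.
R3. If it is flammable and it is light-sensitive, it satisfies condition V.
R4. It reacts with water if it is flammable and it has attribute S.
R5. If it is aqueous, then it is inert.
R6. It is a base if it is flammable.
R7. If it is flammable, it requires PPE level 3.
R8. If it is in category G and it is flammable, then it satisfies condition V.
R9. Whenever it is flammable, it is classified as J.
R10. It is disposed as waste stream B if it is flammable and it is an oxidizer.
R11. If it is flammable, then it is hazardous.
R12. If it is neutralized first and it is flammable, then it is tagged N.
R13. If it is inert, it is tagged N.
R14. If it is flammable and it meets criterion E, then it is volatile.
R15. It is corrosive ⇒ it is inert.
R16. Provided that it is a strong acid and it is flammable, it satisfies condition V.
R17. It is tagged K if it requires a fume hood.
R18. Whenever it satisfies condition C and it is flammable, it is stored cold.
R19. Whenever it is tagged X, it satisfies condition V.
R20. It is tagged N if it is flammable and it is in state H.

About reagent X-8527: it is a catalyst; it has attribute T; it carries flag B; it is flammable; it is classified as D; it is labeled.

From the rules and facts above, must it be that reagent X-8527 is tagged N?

No

Forward chaining from the given facts derives: meets criterion A, is a base, requires PPE level 3, is classified as J, is hazardous.
Rules concluding "it is tagged N": R12 needs "it is neutralized first"; R13 needs "it is inert"; R20 needs "it is in state H" — none of these are established.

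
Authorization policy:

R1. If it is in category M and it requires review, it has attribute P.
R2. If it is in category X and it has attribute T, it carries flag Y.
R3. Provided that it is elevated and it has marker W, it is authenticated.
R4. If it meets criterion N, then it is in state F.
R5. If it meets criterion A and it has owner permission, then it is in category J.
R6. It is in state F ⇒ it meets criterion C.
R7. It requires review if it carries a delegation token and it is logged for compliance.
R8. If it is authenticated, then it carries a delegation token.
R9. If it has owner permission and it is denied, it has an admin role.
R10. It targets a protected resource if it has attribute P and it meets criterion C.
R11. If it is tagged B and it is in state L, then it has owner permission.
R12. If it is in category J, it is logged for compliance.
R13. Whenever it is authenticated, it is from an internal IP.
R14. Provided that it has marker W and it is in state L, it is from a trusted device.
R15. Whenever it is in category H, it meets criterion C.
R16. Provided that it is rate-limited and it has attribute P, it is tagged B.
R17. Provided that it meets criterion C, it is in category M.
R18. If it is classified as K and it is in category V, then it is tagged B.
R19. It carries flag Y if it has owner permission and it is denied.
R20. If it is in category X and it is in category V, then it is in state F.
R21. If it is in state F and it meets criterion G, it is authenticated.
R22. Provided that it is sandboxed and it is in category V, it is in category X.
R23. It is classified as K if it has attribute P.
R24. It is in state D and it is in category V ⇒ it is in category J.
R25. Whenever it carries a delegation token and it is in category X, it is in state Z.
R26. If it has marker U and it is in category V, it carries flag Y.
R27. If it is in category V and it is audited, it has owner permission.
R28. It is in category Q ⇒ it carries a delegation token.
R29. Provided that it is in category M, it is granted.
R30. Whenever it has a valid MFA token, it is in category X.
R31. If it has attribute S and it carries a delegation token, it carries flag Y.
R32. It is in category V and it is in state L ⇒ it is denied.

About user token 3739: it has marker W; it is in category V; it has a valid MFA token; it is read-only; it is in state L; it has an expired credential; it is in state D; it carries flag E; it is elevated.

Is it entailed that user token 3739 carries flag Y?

Yes

By R3 (it is elevated, it has marker W): it is authenticated.
By R8 (it is authenticated): it carries a delegation token.
By R24 (it is in state D, it is in category V): it is in category J.
By R30 (it has a valid MFA token): it is in category X.
By R32 (it is in category V, it is in state L): it is denied.
By R12 (it is in category J): it is logged for compliance.
By R20 (it is in category X, it is in category V): it is in state F.
By R6 (it is in state F): it meets criterion C.
By R7 (it carries a delegation token, it is logged for compliance): it requires review.
By R17 (it meets criterion C): it is in category M.
By R1 (it is in category M, it requires review): it has attribute P.
By R23 (it has attribute P): it is classified as K.
By R18 (it is classified as K, it is in category V): it is tagged B.
By R11 (it is tagged B, it is in state L): it has owner permission.
By R19 (it has owner permission, it is denied): it carries flag Y.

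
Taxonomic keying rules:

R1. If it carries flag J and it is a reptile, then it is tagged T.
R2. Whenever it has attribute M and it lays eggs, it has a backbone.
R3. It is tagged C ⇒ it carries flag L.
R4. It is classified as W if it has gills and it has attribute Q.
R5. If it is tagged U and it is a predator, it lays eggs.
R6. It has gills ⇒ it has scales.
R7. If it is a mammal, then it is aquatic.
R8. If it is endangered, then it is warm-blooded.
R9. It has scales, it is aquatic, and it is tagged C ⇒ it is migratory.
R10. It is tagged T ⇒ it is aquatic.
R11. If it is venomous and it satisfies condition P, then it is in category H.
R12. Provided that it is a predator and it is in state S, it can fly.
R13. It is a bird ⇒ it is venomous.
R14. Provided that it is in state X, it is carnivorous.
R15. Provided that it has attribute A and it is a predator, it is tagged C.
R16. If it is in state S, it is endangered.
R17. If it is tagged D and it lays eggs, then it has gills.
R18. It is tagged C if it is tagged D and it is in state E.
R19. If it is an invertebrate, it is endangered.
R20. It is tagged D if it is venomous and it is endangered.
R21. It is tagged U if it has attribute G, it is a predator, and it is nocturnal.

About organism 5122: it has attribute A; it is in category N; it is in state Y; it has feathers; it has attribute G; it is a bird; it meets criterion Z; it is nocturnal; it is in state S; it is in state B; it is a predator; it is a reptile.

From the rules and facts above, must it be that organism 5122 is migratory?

Forward chaining from the given facts derives: can fly, is venomous, is tagged C, is endangered, is tagged D, is tagged U, carries flag L, lays eggs, is warm-blooded, has gills, has scales.
The only rule concluding "it is migratory" is R9, which needs "it is aquatic"; that is never established.

No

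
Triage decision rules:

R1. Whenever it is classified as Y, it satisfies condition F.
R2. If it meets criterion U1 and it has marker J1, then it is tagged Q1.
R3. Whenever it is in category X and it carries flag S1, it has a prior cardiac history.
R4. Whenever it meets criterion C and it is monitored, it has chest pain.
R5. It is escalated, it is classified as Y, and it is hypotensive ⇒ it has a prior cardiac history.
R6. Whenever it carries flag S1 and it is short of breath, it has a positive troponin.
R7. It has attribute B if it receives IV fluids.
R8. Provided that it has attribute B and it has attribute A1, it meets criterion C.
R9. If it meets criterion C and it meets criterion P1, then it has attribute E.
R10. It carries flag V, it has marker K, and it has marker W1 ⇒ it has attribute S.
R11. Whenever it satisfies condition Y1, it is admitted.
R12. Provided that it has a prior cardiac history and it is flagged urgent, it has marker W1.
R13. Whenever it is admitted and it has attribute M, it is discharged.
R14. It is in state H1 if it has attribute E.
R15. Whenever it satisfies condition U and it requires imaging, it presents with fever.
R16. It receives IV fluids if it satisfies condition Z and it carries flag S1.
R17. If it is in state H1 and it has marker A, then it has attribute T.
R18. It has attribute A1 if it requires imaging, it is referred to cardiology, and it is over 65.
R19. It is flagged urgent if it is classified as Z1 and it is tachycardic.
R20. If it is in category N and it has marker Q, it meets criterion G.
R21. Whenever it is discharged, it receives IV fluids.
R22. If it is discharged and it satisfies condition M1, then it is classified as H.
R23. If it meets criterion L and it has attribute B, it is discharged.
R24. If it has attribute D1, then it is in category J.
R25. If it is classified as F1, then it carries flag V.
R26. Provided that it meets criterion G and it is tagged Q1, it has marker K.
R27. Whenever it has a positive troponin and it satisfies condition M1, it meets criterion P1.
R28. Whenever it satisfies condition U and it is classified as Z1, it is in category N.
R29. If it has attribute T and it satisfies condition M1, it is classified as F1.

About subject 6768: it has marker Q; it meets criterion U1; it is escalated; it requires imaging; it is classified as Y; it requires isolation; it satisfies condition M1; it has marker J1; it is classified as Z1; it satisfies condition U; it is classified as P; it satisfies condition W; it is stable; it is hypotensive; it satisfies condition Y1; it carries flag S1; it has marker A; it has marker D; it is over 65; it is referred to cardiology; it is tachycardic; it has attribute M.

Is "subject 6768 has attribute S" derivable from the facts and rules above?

Forward chaining from the given facts derives: satisfies condition F, is tagged Q1, has a prior cardiac history, is admitted, is discharged, presents with fever, has attribute A1, is flagged urgent, receives IV fluids, is classified as H, is in category N, has attribute B, meets criterion C, has marker W1, meets criterion G, has marker K.
The only rule concluding "it has attribute S" is R10, which needs "it carries flag V"; that is never established.

No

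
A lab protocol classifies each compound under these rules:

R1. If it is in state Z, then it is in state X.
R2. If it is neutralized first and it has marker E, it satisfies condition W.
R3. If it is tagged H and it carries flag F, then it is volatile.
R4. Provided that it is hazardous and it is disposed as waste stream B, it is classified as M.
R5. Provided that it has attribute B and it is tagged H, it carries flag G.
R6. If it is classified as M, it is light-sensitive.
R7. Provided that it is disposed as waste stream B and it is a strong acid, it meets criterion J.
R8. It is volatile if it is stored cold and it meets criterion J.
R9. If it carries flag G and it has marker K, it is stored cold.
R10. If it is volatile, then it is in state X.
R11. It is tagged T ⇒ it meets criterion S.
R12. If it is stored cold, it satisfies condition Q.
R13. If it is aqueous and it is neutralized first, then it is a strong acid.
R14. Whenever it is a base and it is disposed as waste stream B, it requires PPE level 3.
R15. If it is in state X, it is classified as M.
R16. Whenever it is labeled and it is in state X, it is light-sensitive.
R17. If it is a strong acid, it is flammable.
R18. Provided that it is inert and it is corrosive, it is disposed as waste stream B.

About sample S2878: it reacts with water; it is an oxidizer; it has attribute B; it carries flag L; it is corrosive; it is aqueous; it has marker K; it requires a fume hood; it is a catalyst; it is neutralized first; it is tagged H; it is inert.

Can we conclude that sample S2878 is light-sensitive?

Yes

By R5 (it has attribute B, it is tagged H): it carries flag G.
By R9 (it carries flag G, it has marker K): it is stored cold.
By R13 (it is aqueous, it is neutralized first): it is a strong acid.
By R18 (it is inert, it is corrosive): it is disposed as waste stream B.
By R7 (it is disposed as waste stream B, it is a strong acid): it meets criterion J.
By R8 (it is stored cold, it meets criterion J): it is volatile.
By R10 (it is volatile): it is in state X.
By R15 (it is in state X): it is classified as M.
By R6 (it is classified as M): it is light-sensitive.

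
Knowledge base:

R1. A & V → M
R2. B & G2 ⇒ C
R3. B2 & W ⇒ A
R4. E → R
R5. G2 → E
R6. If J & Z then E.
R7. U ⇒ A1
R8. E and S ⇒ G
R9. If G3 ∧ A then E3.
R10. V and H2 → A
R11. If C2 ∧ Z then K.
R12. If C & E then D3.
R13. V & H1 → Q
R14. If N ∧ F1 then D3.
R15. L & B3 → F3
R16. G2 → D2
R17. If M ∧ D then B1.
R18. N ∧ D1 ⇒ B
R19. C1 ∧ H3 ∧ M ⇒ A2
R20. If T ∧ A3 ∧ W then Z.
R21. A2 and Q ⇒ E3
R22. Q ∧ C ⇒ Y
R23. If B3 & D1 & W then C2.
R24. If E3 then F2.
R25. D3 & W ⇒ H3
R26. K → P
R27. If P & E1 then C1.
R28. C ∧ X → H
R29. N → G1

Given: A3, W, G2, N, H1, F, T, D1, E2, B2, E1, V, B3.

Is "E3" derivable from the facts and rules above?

A  (by R3: B2, W)
E  (by R5: G2)
Q  (by R13: V, H1)
B  (by R18: N, D1)
Z  (by R20: T, A3, W)
C2  (by R23: B3, D1, W)
M  (by R1: A, V)
C  (by R2: B, G2)
K  (by R11: C2, Z)
D3  (by R12: C, E)
H3  (by R25: D3, W)
P  (by R26: K)
C1  (by R27: P, E1)
A2  (by R19: C1, H3, M)
E3  (by R21: A2, Q)

Yes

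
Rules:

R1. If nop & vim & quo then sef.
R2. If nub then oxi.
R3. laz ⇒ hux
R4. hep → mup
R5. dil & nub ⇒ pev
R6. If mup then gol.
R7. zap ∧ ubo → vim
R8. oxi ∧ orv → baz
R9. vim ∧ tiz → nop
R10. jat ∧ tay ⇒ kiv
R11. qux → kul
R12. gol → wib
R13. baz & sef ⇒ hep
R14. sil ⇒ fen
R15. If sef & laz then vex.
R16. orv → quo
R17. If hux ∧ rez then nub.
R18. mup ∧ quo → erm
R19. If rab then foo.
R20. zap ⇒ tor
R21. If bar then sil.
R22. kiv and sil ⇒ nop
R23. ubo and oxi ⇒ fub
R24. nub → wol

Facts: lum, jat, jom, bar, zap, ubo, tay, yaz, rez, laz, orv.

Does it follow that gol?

hux  (by R3: laz)
vim  (by R7: zap, ubo)
kiv  (by R10: jat, tay)
quo  (by R16: orv)
nub  (by R17: hux, rez)
sil  (by R21: bar)
nop  (by R22: kiv, sil)
sef  (by R1: nop, vim, quo)
oxi  (by R2: nub)
baz  (by R8: oxi, orv)
hep  (by R13: baz, sef)
mup  (by R4: hep)
gol  (by R6: mup)

Yes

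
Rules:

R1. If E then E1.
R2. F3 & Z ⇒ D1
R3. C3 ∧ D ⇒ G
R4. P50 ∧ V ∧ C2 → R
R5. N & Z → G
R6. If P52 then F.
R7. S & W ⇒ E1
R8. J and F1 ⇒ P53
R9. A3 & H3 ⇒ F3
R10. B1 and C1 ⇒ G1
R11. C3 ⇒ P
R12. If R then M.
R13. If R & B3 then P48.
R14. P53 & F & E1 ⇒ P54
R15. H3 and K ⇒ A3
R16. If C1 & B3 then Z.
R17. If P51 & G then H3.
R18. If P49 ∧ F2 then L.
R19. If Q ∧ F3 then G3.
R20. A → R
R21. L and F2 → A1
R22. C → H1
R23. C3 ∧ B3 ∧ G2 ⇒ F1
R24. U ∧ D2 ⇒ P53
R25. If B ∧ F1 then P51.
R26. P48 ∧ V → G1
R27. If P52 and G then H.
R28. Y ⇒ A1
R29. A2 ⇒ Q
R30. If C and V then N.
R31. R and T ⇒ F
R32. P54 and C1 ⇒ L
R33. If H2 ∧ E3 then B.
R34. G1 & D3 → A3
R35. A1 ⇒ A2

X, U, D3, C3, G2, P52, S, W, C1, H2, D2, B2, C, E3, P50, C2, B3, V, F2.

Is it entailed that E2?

Forward chaining from the given facts derives: R, F, E1, P, M, P48, Z, H1, F1, P53, G1, N, B, A3, G, P54, P51, H, L, H3, A1, A2, F3, Q, D1, G3.
No rule has E2 as its conclusion, and it is not among the given facts.

No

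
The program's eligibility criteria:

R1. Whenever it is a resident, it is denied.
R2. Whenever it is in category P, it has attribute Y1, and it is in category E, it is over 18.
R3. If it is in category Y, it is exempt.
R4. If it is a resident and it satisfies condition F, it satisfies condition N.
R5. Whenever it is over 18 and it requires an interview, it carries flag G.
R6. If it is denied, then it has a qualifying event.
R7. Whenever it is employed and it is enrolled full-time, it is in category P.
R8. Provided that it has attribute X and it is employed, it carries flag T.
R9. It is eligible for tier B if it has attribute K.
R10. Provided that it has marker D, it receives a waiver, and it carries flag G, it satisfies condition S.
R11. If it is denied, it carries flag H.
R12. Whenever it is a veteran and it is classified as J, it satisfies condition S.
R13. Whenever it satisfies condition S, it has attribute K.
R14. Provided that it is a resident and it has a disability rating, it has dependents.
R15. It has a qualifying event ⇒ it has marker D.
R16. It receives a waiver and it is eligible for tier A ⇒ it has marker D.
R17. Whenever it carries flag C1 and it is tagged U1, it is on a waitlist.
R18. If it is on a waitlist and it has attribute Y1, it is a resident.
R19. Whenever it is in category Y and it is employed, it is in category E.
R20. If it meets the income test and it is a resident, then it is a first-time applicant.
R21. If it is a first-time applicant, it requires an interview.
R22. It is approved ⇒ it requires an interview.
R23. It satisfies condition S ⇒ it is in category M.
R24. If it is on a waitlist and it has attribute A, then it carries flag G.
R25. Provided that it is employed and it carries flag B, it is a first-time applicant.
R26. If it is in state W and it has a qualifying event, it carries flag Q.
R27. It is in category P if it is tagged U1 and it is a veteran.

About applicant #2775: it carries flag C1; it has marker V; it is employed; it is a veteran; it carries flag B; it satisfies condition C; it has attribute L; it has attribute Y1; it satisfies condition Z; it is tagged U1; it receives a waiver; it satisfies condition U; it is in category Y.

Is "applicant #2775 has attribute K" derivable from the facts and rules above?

Yes

By R17 (it carries flag C1, it is tagged U1): it is on a waitlist.
By R18 (it is on a waitlist, it has attribute Y1): it is a resident.
By R19 (it is in category Y, it is employed): it is in category E.
By R25 (it is employed, it carries flag B): it is a first-time applicant.
By R27 (it is tagged U1, it is a veteran): it is in category P.
By R1 (it is a resident): it is denied.
By R2 (it is in category P, it has attribute Y1, it is in category E): it is over 18.
By R6 (it is denied): it has a qualifying event.
By R15 (it has a qualifying event): it has marker D.
By R21 (it is a first-time applicant): it requires an interview.
By R5 (it is over 18, it requires an interview): it carries flag G.
By R10 (it has marker D, it receives a waiver, it carries flag G): it satisfies condition S.
By R13 (it satisfies condition S): it has attribute K.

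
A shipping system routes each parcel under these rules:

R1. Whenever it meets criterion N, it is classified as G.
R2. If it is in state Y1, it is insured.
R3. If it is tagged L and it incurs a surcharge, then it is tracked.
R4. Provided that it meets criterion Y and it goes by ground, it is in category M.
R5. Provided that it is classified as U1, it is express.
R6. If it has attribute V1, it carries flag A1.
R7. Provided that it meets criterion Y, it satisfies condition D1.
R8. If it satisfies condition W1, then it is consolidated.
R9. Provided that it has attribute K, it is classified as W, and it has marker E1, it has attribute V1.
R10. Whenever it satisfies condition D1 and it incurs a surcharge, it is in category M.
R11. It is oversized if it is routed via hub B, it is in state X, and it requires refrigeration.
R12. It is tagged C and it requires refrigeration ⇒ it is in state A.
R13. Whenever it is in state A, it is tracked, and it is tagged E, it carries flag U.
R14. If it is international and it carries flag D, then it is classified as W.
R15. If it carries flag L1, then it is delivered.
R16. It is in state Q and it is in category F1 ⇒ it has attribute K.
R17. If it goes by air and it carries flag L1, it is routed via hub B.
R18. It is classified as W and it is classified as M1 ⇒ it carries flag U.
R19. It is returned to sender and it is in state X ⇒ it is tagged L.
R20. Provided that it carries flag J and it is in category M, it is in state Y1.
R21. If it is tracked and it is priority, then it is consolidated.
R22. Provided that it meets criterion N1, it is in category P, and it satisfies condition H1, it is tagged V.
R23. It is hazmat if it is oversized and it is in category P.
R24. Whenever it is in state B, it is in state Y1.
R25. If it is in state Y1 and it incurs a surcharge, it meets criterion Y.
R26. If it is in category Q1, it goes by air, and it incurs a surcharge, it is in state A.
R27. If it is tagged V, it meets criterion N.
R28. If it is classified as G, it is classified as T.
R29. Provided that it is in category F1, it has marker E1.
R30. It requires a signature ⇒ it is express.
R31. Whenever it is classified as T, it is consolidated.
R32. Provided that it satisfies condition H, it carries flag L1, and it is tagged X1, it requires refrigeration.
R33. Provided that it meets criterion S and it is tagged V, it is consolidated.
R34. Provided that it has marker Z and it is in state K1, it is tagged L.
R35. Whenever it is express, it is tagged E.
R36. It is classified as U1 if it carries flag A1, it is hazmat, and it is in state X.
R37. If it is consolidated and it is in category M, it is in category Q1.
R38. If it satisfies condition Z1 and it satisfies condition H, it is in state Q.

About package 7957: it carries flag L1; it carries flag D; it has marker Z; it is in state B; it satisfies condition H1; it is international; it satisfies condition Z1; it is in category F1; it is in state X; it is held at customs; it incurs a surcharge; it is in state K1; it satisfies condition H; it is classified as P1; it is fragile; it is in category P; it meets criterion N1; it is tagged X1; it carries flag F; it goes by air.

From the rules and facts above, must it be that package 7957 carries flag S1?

Forward chaining from the given facts derives: is classified as W, is delivered, is routed via hub B, is tagged V, is in state Y1, meets criterion Y, meets criterion N, has marker E1, requires refrigeration, is tagged L, is in state Q, is classified as G, is insured, is tracked, satisfies condition D1, is in category M, is oversized, has attribute K, is hazmat, is classified as T, is consolidated, is in category Q1, has attribute V1, is in state A, carries flag A1, is classified as U1, is express, is tagged E, carries flag U.
No rule has "it carries flag S1" as its conclusion, and it is not among the given facts.

No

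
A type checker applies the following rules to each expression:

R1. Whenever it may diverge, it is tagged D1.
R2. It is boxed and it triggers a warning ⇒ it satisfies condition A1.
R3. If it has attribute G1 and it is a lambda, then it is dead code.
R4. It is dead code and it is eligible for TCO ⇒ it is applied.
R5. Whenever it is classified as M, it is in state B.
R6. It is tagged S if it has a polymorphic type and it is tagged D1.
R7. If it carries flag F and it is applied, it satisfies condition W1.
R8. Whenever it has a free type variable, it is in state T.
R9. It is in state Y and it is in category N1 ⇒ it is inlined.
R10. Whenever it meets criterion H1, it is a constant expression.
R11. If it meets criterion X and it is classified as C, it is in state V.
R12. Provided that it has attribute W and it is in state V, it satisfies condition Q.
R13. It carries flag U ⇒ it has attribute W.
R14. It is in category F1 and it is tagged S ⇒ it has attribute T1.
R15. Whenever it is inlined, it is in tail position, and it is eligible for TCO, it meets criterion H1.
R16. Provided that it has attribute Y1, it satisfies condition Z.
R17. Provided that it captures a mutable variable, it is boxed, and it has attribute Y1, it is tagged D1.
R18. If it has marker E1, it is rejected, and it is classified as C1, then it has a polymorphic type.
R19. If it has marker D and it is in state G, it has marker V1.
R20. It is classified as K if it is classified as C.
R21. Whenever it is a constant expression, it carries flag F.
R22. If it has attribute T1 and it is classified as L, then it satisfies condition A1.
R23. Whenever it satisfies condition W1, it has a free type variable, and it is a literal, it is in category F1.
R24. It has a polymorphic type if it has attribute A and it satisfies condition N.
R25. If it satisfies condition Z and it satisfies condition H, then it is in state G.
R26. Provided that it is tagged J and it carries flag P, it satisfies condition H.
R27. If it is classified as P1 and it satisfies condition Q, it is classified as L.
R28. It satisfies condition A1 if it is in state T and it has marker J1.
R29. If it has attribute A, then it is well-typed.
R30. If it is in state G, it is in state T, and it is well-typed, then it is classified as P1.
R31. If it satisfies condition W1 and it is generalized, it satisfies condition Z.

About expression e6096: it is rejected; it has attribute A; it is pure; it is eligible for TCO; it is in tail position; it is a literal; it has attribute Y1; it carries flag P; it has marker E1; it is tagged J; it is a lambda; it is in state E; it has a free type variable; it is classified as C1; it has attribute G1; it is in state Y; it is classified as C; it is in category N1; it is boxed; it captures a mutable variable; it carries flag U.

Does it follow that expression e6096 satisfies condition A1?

No

Forward chaining from the given facts derives: is dead code, is applied, is in state T, is inlined, has attribute W, meets criterion H1, satisfies condition Z, is tagged D1, has a polymorphic type, is classified as K, satisfies condition H, is well-typed, is tagged S, is a constant expression, carries flag F, is in state G, is classified as P1, satisfies condition W1, is in category F1, has attribute T1.
Rules concluding "it satisfies condition A1": R2 needs "it triggers a warning"; R22 needs "it is classified as L"; R28 needs "it has marker J1" — none of these are established.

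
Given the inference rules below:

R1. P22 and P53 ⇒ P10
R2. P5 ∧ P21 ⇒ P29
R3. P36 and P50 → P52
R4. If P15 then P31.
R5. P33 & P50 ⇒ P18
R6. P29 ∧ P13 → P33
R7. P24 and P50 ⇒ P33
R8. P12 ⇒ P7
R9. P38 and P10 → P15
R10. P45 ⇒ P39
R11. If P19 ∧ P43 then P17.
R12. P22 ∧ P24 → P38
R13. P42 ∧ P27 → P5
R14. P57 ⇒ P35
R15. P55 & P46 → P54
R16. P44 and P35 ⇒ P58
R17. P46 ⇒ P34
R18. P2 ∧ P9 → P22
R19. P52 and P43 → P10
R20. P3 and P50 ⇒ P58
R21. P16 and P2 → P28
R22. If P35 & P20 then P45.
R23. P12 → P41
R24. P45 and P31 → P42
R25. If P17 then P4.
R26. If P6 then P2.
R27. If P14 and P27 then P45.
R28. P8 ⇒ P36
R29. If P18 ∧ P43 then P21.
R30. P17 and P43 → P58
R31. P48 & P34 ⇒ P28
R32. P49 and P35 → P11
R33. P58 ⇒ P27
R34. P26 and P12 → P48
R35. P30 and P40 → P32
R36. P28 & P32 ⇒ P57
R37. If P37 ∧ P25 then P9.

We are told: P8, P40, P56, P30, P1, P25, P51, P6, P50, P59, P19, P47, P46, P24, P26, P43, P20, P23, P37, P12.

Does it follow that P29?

P33  (by R7: P24, P50)
P17  (by R11: P19, P43)
P34  (by R17: P46)
P2  (by R26: P6)
P36  (by R28: P8)
P58  (by R30: P17, P43)
P27  (by R33: P58)
P48  (by R34: P26, P12)
P32  (by R35: P30, P40)
P9  (by R37: P37, P25)
P52  (by R3: P36, P50)
P18  (by R5: P33, P50)
P22  (by R18: P2, P9)
P10  (by R19: P52, P43)
P21  (by R29: P18, P43)
P28  (by R31: P48, P34)
P57  (by R36: P28, P32)
P38  (by R12: P22, P24)
P35  (by R14: P57)
P45  (by R22: P35, P20)
P15  (by R9: P38, P10)
P31  (by R4: P15)
P42  (by R24: P45, P31)
P5  (by R13: P42, P27)
P29  (by R2: P5, P21)

Yes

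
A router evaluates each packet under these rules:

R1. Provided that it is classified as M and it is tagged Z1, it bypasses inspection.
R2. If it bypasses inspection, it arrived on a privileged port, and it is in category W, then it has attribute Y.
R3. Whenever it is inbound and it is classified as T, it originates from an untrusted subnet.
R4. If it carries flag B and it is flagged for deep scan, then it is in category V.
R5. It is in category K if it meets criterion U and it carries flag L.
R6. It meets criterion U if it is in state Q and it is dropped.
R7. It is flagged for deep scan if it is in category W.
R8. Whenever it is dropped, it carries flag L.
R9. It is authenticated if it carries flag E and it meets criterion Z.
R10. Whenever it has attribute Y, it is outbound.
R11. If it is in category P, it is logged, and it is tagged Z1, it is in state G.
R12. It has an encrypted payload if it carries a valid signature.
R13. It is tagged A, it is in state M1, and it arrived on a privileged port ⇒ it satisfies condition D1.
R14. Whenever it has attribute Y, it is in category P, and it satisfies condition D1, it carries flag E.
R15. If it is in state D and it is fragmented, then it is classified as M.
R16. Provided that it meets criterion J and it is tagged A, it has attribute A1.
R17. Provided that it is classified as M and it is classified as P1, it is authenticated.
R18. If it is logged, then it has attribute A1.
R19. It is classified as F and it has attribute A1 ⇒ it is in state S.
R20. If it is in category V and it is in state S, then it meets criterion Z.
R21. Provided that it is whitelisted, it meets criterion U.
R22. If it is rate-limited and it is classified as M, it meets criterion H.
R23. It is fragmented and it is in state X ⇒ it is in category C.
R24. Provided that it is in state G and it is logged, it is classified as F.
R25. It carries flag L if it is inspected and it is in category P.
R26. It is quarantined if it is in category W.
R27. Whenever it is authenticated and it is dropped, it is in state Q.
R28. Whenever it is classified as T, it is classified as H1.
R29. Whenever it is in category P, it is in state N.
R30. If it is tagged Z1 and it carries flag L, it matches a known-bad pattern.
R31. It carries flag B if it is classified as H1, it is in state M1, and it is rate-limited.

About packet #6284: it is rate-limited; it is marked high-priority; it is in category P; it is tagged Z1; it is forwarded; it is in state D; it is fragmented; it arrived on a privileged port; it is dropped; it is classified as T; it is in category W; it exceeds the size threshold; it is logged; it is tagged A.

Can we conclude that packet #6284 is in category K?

No

Forward chaining from the given facts derives: is flagged for deep scan, carries flag L, is in state G, is classified as M, has attribute A1, meets criterion H, is classified as F, is quarantined, is classified as H1, is in state N, matches a known-bad pattern, bypasses inspection, has attribute Y, is outbound, is in state S.
The only rule concluding "it is in category K" is R5, which needs "it meets criterion U"; that is never established.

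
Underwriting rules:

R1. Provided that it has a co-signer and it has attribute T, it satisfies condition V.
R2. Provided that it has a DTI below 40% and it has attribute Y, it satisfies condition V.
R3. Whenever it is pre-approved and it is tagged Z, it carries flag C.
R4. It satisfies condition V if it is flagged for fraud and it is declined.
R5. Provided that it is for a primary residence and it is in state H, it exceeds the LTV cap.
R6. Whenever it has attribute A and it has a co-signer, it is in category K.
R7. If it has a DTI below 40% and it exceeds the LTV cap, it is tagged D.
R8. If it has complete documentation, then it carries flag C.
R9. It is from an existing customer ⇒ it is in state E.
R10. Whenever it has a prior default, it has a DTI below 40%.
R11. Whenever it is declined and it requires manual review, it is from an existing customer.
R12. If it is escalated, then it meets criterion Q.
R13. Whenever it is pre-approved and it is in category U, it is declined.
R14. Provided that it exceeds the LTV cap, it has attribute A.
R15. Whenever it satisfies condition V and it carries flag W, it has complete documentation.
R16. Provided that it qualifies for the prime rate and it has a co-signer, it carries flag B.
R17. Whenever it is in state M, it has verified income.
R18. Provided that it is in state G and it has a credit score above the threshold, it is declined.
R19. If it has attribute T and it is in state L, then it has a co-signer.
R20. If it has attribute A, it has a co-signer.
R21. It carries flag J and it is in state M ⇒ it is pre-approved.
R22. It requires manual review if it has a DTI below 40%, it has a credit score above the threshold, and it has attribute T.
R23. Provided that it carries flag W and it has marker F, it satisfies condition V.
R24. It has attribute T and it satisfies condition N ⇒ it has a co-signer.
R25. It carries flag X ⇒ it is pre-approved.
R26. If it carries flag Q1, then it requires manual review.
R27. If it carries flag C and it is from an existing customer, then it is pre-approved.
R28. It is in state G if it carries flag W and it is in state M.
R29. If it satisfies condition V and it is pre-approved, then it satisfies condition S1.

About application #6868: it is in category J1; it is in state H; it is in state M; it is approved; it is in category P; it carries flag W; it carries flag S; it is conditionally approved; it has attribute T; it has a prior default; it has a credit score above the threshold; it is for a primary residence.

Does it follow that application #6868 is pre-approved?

Yes

By R5 (it is for a primary residence, it is in state H): it exceeds the LTV cap.
By R10 (it has a prior default): it has a DTI below 40%.
By R14 (it exceeds the LTV cap): it has attribute A.
By R20 (it has attribute A): it has a co-signer.
By R22 (it has a DTI below 40%, it has a credit score above the threshold, it has attribute T): it requires manual review.
By R28 (it carries flag W, it is in state M): it is in state G.
By R1 (it has a co-signer, it has attribute T): it satisfies condition V.
By R15 (it satisfies condition V, it carries flag W): it has complete documentation.
By R18 (it is in state G, it has a credit score above the threshold): it is declined.
By R8 (it has complete documentation): it carries flag C.
By R11 (it is declined, it requires manual review): it is from an existing customer.
By R27 (it carries flag C, it is from an existing customer): it is pre-approved.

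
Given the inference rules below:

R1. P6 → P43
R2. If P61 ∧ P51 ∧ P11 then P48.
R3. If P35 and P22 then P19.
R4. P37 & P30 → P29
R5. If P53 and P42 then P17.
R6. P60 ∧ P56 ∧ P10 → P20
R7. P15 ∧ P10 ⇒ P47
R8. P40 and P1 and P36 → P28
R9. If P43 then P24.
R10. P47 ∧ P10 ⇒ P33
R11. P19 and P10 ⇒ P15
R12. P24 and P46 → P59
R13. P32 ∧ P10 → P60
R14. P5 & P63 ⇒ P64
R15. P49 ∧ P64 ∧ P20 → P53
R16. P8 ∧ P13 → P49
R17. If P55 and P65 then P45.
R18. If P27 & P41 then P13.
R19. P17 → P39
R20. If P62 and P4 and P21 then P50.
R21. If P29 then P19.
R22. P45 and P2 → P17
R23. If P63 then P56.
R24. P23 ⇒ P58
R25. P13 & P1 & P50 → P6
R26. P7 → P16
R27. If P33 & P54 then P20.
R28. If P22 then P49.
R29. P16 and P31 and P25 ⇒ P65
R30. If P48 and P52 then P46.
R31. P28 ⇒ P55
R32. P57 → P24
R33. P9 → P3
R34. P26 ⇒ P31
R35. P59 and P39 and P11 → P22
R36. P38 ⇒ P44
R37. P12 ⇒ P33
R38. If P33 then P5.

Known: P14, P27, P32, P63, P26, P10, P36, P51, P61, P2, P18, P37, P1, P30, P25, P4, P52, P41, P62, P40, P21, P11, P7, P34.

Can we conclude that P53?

P48  (by R2: P61, P51, P11)
P29  (by R4: P37, P30)
P28  (by R8: P40, P1, P36)
P60  (by R13: P32, P10)
P13  (by R18: P27, P41)
P50  (by R20: P62, P4, P21)
P19  (by R21: P29)
P56  (by R23: P63)
P6  (by R25: P13, P1, P50)
P16  (by R26: P7)
P46  (by R30: P48, P52)
P55  (by R31: P28)
P31  (by R34: P26)
P43  (by R1: P6)
P20  (by R6: P60, P56, P10)
P24  (by R9: P43)
P15  (by R11: P19, P10)
P59  (by R12: P24, P46)
P65  (by R29: P16, P31, P25)
P47  (by R7: P15, P10)
P33  (by R10: P47, P10)
P45  (by R17: P55, P65)
P17  (by R22: P45, P2)
P5  (by R38: P33)
P64  (by R14: P5, P63)
P39  (by R19: P17)
P22  (by R35: P59, P39, P11)
P49  (by R28: P22)
P53  (by R15: P49, P64, P20)

Yes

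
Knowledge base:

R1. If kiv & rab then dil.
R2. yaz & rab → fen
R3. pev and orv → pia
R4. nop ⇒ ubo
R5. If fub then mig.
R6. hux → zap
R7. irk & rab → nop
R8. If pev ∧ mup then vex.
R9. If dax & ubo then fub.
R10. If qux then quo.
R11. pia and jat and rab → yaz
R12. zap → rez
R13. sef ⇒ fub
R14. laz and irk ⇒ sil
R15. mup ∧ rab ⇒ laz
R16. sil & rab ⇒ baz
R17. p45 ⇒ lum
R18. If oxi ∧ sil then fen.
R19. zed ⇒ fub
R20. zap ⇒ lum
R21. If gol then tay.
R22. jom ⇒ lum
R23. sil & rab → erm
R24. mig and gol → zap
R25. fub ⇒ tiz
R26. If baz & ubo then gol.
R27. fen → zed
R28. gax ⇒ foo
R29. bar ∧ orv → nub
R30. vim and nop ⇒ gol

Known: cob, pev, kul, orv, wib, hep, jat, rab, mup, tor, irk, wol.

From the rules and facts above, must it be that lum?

pia  (by R3: pev, orv)
nop  (by R7: irk, rab)
yaz  (by R11: pia, jat, rab)
laz  (by R15: mup, rab)
fen  (by R2: yaz, rab)
ubo  (by R4: nop)
sil  (by R14: laz, irk)
baz  (by R16: sil, rab)
gol  (by R26: baz, ubo)
zed  (by R27: fen)
fub  (by R19: zed)
mig  (by R5: fub)
zap  (by R24: mig, gol)
lum  (by R20: zap)

Yes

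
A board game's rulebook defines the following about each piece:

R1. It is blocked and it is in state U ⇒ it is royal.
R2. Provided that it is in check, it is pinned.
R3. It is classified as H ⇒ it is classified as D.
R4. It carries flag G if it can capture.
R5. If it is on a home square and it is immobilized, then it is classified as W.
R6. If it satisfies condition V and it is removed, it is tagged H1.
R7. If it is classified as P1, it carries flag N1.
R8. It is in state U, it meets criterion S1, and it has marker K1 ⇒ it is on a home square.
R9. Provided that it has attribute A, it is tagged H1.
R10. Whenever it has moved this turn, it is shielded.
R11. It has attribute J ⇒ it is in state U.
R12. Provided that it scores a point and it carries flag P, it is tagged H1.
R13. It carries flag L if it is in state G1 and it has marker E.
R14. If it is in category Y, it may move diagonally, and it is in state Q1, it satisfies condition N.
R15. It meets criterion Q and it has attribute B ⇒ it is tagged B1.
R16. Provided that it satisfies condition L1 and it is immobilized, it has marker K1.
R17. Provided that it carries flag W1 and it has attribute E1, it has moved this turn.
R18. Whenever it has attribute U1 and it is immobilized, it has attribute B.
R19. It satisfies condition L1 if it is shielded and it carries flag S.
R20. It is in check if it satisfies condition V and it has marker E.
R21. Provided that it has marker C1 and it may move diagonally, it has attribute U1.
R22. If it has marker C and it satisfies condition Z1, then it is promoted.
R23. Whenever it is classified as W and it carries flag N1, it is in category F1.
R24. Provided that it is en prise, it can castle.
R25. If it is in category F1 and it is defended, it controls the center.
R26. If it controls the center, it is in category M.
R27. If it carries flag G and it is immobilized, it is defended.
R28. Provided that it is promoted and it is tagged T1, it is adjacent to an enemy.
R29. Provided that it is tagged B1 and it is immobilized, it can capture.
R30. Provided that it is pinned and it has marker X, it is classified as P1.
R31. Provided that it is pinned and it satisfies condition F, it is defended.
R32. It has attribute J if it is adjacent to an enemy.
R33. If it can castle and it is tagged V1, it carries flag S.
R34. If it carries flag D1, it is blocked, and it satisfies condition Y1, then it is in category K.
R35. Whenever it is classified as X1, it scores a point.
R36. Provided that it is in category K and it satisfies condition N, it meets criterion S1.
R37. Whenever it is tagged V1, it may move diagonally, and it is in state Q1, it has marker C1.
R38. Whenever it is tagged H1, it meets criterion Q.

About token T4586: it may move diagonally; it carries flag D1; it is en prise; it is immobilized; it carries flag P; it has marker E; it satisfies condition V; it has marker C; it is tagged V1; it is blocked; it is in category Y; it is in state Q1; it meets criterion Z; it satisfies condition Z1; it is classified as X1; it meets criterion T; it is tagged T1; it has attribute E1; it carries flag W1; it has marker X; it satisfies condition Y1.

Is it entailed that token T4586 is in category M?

Yes

By R14 (it is in category Y, it may move diagonally, it is in state Q1): it satisfies condition N.
By R17 (it carries flag W1, it has attribute E1): it has moved this turn.
By R20 (it satisfies condition V, it has marker E): it is in check.
By R22 (it has marker C, it satisfies condition Z1): it is promoted.
By R24 (it is en prise): it can castle.
By R28 (it is promoted, it is tagged T1): it is adjacent to an enemy.
By R32 (it is adjacent to an enemy): it has attribute J.
By R33 (it can castle, it is tagged V1): it carries flag S.
By R34 (it carries flag D1, it is blocked, it satisfies condition Y1): it is in category K.
By R35 (it is classified as X1): it scores a point.
By R36 (it is in category K, it satisfies condition N): it meets criterion S1.
By R37 (it is tagged V1, it may move diagonally, it is in state Q1): it has marker C1.
By R2 (it is in check): it is pinned.
By R10 (it has moved this turn): it is shielded.
By R11 (it has attribute J): it is in state U.
By R12 (it scores a point, it carries flag P): it is tagged H1.
By R19 (it is shielded, it carries flag S): it satisfies condition L1.
By R21 (it has marker C1, it may move diagonally): it has attribute U1.
By R30 (it is pinned, it has marker X): it is classified as P1.
By R38 (it is tagged H1): it meets criterion Q.
By R7 (it is classified as P1): it carries flag N1.
By R16 (it satisfies condition L1, it is immobilized): it has marker K1.
By R18 (it has attribute U1, it is immobilized): it has attribute B.
By R8 (it is in state U, it meets criterion S1, it has marker K1): it is on a home square.
By R15 (it meets criterion Q, it has attribute B): it is tagged B1.
By R29 (it is tagged B1, it is immobilized): it can capture.
By R4 (it can capture): it carries flag G.
By R5 (it is on a home square, it is immobilized): it is classified as W.
By R23 (it is classified as W, it carries flag N1): it is in category F1.
By R27 (it carries flag G, it is immobilized): it is defended.
By R25 (it is in category F1, it is defended): it controls the center.
By R26 (it controls the center): it is in category M.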